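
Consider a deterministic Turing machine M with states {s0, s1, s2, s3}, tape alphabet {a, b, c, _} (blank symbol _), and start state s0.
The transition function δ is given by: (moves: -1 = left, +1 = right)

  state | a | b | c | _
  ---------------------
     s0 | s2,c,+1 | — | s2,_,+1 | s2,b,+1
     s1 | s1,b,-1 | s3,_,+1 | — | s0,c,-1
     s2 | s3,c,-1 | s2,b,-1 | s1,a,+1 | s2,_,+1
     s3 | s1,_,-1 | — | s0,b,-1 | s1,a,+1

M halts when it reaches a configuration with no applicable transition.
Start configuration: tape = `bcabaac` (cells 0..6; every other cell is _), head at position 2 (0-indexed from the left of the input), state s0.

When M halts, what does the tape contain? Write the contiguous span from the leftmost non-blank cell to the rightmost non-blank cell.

bcccbbc

s0 | bc[a]baac   read a → write c, move +1, go to s2
s2 | bcc[b]aac   read b → write b, move -1, go to s2
s2 | bc[c]baac   read c → write a, move +1, go to s1
s1 | bca[b]aac   read b → write _, move +1, go to s3
s3 | bca_[a]ac   read a → write _, move -1, go to s1
s1 | bca[_]_ac   read _ → write c, move -1, go to s0
s0 | bc[a]c_ac   read a → write c, move +1, go to s2
s2 | bcc[c]_ac   read c → write a, move +1, go to s1
s1 | bcca[_]ac   read _ → write c, move -1, go to s0
s0 | bcc[a]cac   read a → write c, move +1, go to s2
s2 | bccc[c]ac   read c → write a, move +1, go to s1
s1 | bccca[a]c   read a → write b, move -1, go to s1
s1 | bccc[a]bc   read a → write b, move -1, go to s1
s1 | bcc[c]bbc
The non-blank tape span at halt is bcccbbc.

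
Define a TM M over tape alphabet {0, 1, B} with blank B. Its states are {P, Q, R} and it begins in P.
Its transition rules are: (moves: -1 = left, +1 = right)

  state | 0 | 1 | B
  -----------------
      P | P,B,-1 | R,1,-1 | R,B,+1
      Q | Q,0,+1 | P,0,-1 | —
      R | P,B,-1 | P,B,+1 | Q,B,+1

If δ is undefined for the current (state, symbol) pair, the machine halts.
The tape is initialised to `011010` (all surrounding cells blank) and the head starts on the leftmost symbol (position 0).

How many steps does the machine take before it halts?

P | B[0]11010B   read 0 → write B, move -1, go to P
P | [B]B11010B   read B → write B, move +1, go to R
R | B[B]11010B   read B → write B, move +1, go to Q
Q | BB[1]1010B   read 1 → write 0, move -1, go to P
P | B[B]01010B   read B → write B, move +1, go to R
R | BB[0]1010B   read 0 → write B, move -1, go to P
P | B[B]B1010B   read B → write B, move +1, go to R
R | BB[B]1010B   read B → write B, move +1, go to Q
Q | BBB[1]010B   read 1 → write 0, move -1, go to P
P | BB[B]0010B   read B → write B, move +1, go to R
R | BBB[0]010B   read 0 → write B, move -1, go to P
P | BB[B]B010B   read B → write B, move +1, go to R
R | BBB[B]010B   read B → write B, move +1, go to Q
Q | BBBB[0]10B   read 0 → write 0, move +1, go to Q
Q | BBBB0[1]0B   read 1 → write 0, move -1, go to P
P | BBBB[0]00B   read 0 → write B, move -1, go to P
P | BBB[B]B00B   read B → write B, move +1, go to R
R | BBBB[B]00B   read B → write B, move +1, go to Q
Q | BBBBB[0]0B   read 0 → write 0, move +1, go to Q
Q | BBBBB0[0]B   read 0 → write 0, move +1, go to Q
Q | BBBBB00[B]
M halts after 20 transitions.

20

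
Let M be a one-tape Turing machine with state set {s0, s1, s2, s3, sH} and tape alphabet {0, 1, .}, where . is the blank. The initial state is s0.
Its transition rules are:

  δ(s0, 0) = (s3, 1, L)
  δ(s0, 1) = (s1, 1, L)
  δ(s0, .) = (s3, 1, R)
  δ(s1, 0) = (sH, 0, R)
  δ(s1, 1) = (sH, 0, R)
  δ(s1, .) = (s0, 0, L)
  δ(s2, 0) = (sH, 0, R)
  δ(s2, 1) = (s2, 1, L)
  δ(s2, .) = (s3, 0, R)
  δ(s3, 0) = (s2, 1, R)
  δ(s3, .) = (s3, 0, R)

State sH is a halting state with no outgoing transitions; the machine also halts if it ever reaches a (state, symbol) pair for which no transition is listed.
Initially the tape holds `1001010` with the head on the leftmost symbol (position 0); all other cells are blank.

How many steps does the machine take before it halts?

8

state=s0 head=0 tape=...[1]001010   (s0,1)→(s1,1,L)
state=s1 head=-1 tape=..[.]1001010   (s1,.)→(s0,0,L)
state=s0 head=-2 tape=.[.]01001010   (s0,.)→(s3,1,R)
state=s3 head=-1 tape=.1[0]1001010   (s3,0)→(s2,1,R)
state=s2 head=0 tape=.11[1]001010   (s2,1)→(s2,1,L)
state=s2 head=-1 tape=.1[1]1001010   (s2,1)→(s2,1,L)
state=s2 head=-2 tape=.[1]11001010   (s2,1)→(s2,1,L)
state=s2 head=-3 tape=[.]111001010   (s2,.)→(s3,0,R)
state=s3 head=-2 tape=0[1]11001010
M halts after 8 transitions.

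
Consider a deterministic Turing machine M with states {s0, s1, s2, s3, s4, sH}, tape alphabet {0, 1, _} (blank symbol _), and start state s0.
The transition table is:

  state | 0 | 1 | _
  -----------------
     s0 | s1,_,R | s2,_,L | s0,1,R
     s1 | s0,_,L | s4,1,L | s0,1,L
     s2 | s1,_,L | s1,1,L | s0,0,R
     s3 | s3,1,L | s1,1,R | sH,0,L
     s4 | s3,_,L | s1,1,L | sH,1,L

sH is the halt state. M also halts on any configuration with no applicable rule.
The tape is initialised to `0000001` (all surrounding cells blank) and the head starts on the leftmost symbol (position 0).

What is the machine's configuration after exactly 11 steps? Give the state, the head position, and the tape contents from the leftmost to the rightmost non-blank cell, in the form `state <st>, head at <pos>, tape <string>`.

state=s0 head=0 tape=[0]000001   (s0,0)→(s1,_,R)
state=s1 head=1 tape=_[0]00001   (s1,0)→(s0,_,L)
state=s0 head=0 tape=[_]_00001   (s0,_)→(s0,1,R)
state=s0 head=1 tape=1[_]00001   (s0,_)→(s0,1,R)
state=s0 head=2 tape=11[0]0001   (s0,0)→(s1,_,R)
state=s1 head=3 tape=11_[0]001   (s1,0)→(s0,_,L)
state=s0 head=2 tape=11[_]_001   (s0,_)→(s0,1,R)
state=s0 head=3 tape=111[_]001   (s0,_)→(s0,1,R)
state=s0 head=4 tape=1111[0]01   (s0,0)→(s1,_,R)
state=s1 head=5 tape=1111_[0]1   (s1,0)→(s0,_,L)
state=s0 head=4 tape=1111[_]_1   (s0,_)→(s0,1,R)
state=s0 head=5 tape=11111[_]1
After 11 steps: state s0, head at 5, tape 11111_1.

state s0, head at 5, tape 11111_1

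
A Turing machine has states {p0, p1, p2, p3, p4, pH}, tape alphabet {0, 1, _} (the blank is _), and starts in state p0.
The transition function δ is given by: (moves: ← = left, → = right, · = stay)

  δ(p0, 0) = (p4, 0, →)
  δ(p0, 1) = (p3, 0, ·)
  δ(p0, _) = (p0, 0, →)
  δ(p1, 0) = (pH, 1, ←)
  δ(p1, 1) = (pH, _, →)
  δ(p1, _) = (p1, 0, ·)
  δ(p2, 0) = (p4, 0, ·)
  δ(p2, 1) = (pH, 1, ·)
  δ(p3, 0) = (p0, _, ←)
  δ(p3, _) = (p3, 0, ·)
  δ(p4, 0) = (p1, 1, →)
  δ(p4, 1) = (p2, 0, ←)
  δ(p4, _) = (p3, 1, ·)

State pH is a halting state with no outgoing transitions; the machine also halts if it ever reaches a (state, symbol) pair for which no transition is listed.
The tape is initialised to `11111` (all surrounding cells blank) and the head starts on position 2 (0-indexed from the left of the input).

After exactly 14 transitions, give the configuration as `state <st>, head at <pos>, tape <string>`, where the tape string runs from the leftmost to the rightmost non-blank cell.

state=p0 head=2 tape=_11[1]11   (p0,1)→(p3,0,·)
state=p3 head=2 tape=_11[0]11   (p3,0)→(p0,_,←)
state=p0 head=1 tape=_1[1]_11   (p0,1)→(p3,0,·)
state=p3 head=1 tape=_1[0]_11   (p3,0)→(p0,_,←)
state=p0 head=0 tape=_[1]__11   (p0,1)→(p3,0,·)
state=p3 head=0 tape=_[0]__11   (p3,0)→(p0,_,←)
state=p0 head=-1 tape=[_]___11   (p0,_)→(p0,0,→)
state=p0 head=0 tape=0[_]__11   (p0,_)→(p0,0,→)
state=p0 head=1 tape=00[_]_11   (p0,_)→(p0,0,→)
state=p0 head=2 tape=000[_]11   (p0,_)→(p0,0,→)
state=p0 head=3 tape=0000[1]1   (p0,1)→(p3,0,·)
state=p3 head=3 tape=0000[0]1   (p3,0)→(p0,_,←)
state=p0 head=2 tape=000[0]_1   (p0,0)→(p4,0,→)
state=p4 head=3 tape=0000[_]1   (p4,_)→(p3,1,·)
state=p3 head=3 tape=0000[1]1
After 14 steps: state p3, head at 3, tape 000011.

state p3, head at 3, tape 000011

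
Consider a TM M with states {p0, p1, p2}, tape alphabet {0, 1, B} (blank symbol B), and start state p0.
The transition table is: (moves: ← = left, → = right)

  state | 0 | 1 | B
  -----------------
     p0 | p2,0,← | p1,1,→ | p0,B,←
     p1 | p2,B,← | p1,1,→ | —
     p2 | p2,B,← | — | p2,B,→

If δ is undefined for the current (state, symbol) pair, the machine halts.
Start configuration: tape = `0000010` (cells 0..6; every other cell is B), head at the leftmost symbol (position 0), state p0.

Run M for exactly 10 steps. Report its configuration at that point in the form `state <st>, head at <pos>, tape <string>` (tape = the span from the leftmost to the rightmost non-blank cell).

state p2, head at 2, tape 0010

p0 | B[0]000010   read 0 → write 0, move ←, go to p2
p2 | [B]0000010   read B → write B, move →, go to p2
p2 | B[0]000010   read 0 → write B, move ←, go to p2
p2 | [B]B000010   read B → write B, move →, go to p2
p2 | B[B]000010   read B → write B, move →, go to p2
p2 | BB[0]00010   read 0 → write B, move ←, go to p2
p2 | B[B]B00010   read B → write B, move →, go to p2
p2 | BB[B]00010   read B → write B, move →, go to p2
p2 | BBB[0]0010   read 0 → write B, move ←, go to p2
p2 | BB[B]B0010   read B → write B, move →, go to p2
p2 | BBB[B]0010
After 10 steps: state p2, head at 2, tape 0010.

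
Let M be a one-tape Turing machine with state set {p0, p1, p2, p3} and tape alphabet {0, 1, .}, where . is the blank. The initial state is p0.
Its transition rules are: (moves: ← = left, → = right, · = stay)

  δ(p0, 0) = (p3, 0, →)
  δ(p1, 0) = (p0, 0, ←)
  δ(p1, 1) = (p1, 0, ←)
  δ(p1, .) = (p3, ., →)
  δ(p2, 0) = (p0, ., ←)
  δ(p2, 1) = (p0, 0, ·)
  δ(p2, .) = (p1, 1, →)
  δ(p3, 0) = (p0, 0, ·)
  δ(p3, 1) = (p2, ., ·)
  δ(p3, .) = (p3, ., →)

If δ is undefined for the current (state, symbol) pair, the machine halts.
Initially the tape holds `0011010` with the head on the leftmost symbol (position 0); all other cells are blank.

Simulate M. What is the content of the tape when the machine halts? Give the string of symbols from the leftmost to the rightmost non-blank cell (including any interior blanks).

state=p0 head=0 tape=[0]011010   (p0,0)→(p3,0,→)
state=p3 head=1 tape=0[0]11010   (p3,0)→(p0,0,·)
state=p0 head=1 tape=0[0]11010   (p0,0)→(p3,0,→)
state=p3 head=2 tape=00[1]1010   (p3,1)→(p2,.,·)
state=p2 head=2 tape=00[.]1010   (p2,.)→(p1,1,→)
state=p1 head=3 tape=001[1]010   (p1,1)→(p1,0,←)
state=p1 head=2 tape=00[1]0010   (p1,1)→(p1,0,←)
state=p1 head=1 tape=0[0]00010   (p1,0)→(p0,0,←)
state=p0 head=0 tape=[0]000010   (p0,0)→(p3,0,→)
state=p3 head=1 tape=0[0]00010   (p3,0)→(p0,0,·)
state=p0 head=1 tape=0[0]00010   (p0,0)→(p3,0,→)
state=p3 head=2 tape=00[0]0010   (p3,0)→(p0,0,·)
state=p0 head=2 tape=00[0]0010   (p0,0)→(p3,0,→)
state=p3 head=3 tape=000[0]010   (p3,0)→(p0,0,·)
state=p0 head=3 tape=000[0]010   (p0,0)→(p3,0,→)
state=p3 head=4 tape=0000[0]10   (p3,0)→(p0,0,·)
state=p0 head=4 tape=0000[0]10   (p0,0)→(p3,0,→)
state=p3 head=5 tape=00000[1]0   (p3,1)→(p2,.,·)
state=p2 head=5 tape=00000[.]0   (p2,.)→(p1,1,→)
state=p1 head=6 tape=000001[0]   (p1,0)→(p0,0,←)
state=p0 head=5 tape=00000[1]0
The non-blank tape span at halt is 0000010.

0000010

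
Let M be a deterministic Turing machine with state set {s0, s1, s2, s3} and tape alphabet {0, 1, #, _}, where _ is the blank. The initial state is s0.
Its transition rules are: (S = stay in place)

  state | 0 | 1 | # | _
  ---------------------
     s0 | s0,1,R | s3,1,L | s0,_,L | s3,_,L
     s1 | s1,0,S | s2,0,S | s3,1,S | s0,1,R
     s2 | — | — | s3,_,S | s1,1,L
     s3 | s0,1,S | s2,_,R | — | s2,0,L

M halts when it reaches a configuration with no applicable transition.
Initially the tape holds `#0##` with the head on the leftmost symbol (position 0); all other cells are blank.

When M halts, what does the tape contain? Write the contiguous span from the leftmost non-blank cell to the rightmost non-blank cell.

state=s0 head=0 tape=____[#]0##   (s0,#)→(s0,_,L)
state=s0 head=-1 tape=___[_]_0##   (s0,_)→(s3,_,L)
state=s3 head=-2 tape=__[_]__0##   (s3,_)→(s2,0,L)
state=s2 head=-3 tape=_[_]0__0##   (s2,_)→(s1,1,L)
state=s1 head=-4 tape=[_]10__0##   (s1,_)→(s0,1,R)
state=s0 head=-3 tape=1[1]0__0##   (s0,1)→(s3,1,L)
state=s3 head=-4 tape=[1]10__0##   (s3,1)→(s2,_,R)
state=s2 head=-3 tape=_[1]0__0##
The non-blank tape span at halt is 10__0##.

10__0##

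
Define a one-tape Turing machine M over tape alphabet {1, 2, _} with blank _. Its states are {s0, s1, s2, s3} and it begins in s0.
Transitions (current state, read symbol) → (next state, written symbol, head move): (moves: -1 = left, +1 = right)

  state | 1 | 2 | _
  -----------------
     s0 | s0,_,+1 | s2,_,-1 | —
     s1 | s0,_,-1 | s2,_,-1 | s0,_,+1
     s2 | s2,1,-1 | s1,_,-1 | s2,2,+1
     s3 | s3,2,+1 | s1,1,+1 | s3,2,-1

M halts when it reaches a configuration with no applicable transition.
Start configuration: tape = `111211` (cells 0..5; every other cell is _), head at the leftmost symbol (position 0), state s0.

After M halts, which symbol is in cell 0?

s0 | [1]11211   read 1 → write _, move +1, go to s0
s0 | _[1]1211   read 1 → write _, move +1, go to s0
s0 | __[1]211   read 1 → write _, move +1, go to s0
s0 | ___[2]11   read 2 → write _, move -1, go to s2
s2 | __[_]_11   read _ → write 2, move +1, go to s2
s2 | __2[_]11   read _ → write 2, move +1, go to s2
s2 | __22[1]1   read 1 → write 1, move -1, go to s2
s2 | __2[2]11   read 2 → write _, move -1, go to s1
s1 | __[2]_11   read 2 → write _, move -1, go to s2
s2 | _[_]__11   read _ → write 2, move +1, go to s2
s2 | _2[_]_11   read _ → write 2, move +1, go to s2
s2 | _22[_]11   read _ → write 2, move +1, go to s2
s2 | _222[1]1   read 1 → write 1, move -1, go to s2
s2 | _22[2]11   read 2 → write _, move -1, go to s1
s1 | _2[2]_11   read 2 → write _, move -1, go to s2
s2 | _[2]__11   read 2 → write _, move -1, go to s1
s1 | [_]___11   read _ → write _, move +1, go to s0
s0 | _[_]__11
Cell 0 holds _ when M halts.

_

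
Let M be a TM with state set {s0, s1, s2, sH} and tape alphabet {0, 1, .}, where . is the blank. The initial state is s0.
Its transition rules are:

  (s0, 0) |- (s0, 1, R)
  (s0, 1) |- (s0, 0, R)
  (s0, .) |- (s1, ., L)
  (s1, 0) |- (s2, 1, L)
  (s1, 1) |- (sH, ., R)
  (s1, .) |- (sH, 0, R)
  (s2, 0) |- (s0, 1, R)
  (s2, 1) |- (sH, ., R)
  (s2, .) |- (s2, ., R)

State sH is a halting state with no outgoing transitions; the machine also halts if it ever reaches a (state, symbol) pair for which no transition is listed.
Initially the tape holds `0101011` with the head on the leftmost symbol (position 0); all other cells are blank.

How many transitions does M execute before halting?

state=s0 head=0 tape=[0]101011.   (s0,0)→(s0,1,R)
state=s0 head=1 tape=1[1]01011.   (s0,1)→(s0,0,R)
state=s0 head=2 tape=10[0]1011.   (s0,0)→(s0,1,R)
state=s0 head=3 tape=101[1]011.   (s0,1)→(s0,0,R)
state=s0 head=4 tape=1010[0]11.   (s0,0)→(s0,1,R)
state=s0 head=5 tape=10101[1]1.   (s0,1)→(s0,0,R)
state=s0 head=6 tape=101010[1].   (s0,1)→(s0,0,R)
state=s0 head=7 tape=1010100[.]   (s0,.)→(s1,.,L)
state=s1 head=6 tape=101010[0].   (s1,0)→(s2,1,L)
state=s2 head=5 tape=10101[0]1.   (s2,0)→(s0,1,R)
state=s0 head=6 tape=101011[1].   (s0,1)→(s0,0,R)
state=s0 head=7 tape=1010110[.]   (s0,.)→(s1,.,L)
state=s1 head=6 tape=101011[0].   (s1,0)→(s2,1,L)
state=s2 head=5 tape=10101[1]1.   (s2,1)→(sH,.,R)
state=sH head=6 tape=10101.[1].
M halts after 14 transitions.

14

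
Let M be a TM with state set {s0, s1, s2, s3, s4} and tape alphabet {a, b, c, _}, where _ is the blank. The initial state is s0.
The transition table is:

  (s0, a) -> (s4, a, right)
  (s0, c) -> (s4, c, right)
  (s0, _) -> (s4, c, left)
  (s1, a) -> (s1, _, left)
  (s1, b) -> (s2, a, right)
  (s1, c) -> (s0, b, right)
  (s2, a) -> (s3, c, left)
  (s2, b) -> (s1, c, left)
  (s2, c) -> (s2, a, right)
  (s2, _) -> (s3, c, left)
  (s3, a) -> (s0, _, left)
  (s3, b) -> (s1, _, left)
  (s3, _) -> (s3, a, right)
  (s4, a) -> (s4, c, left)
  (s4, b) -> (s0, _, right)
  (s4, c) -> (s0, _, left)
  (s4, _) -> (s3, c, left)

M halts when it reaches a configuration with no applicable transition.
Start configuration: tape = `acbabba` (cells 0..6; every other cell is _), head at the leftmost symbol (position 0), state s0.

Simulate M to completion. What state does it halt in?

s3

state=s0 head=0 tape=___[a]cbabba   (s0,a)→(s4,a,right)
state=s4 head=1 tape=___a[c]babba   (s4,c)→(s0,_,left)
state=s0 head=0 tape=___[a]_babba   (s0,a)→(s4,a,right)
state=s4 head=1 tape=___a[_]babba   (s4,_)→(s3,c,left)
state=s3 head=0 tape=___[a]cbabba   (s3,a)→(s0,_,left)
state=s0 head=-1 tape=__[_]_cbabba   (s0,_)→(s4,c,left)
state=s4 head=-2 tape=_[_]c_cbabba   (s4,_)→(s3,c,left)
state=s3 head=-3 tape=[_]cc_cbabba   (s3,_)→(s3,a,right)
state=s3 head=-2 tape=a[c]c_cbabba
No transition is defined for (s3, c); M halts in state s3.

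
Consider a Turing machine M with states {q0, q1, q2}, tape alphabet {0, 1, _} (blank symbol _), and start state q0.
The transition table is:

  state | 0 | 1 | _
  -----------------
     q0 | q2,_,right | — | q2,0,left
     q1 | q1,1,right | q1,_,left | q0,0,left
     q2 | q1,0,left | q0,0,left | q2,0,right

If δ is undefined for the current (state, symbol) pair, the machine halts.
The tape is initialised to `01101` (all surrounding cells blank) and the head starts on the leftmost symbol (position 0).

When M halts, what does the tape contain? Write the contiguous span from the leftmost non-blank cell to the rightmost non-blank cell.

state=q0 head=0 tape=____[0]1101   (q0,0)→(q2,_,right)
state=q2 head=1 tape=_____[1]101   (q2,1)→(q0,0,left)
state=q0 head=0 tape=____[_]0101   (q0,_)→(q2,0,left)
state=q2 head=-1 tape=___[_]00101   (q2,_)→(q2,0,right)
state=q2 head=0 tape=___0[0]0101   (q2,0)→(q1,0,left)
state=q1 head=-1 tape=___[0]00101   (q1,0)→(q1,1,right)
state=q1 head=0 tape=___1[0]0101   (q1,0)→(q1,1,right)
state=q1 head=1 tape=___11[0]101   (q1,0)→(q1,1,right)
state=q1 head=2 tape=___111[1]01   (q1,1)→(q1,_,left)
state=q1 head=1 tape=___11[1]_01   (q1,1)→(q1,_,left)
state=q1 head=0 tape=___1[1]__01   (q1,1)→(q1,_,left)
state=q1 head=-1 tape=___[1]___01   (q1,1)→(q1,_,left)
state=q1 head=-2 tape=__[_]____01   (q1,_)→(q0,0,left)
state=q0 head=-3 tape=_[_]0____01   (q0,_)→(q2,0,left)
state=q2 head=-4 tape=[_]00____01   (q2,_)→(q2,0,right)
state=q2 head=-3 tape=0[0]0____01   (q2,0)→(q1,0,left)
state=q1 head=-4 tape=[0]00____01   (q1,0)→(q1,1,right)
state=q1 head=-3 tape=1[0]0____01   (q1,0)→(q1,1,right)
state=q1 head=-2 tape=11[0]____01   (q1,0)→(q1,1,right)
state=q1 head=-1 tape=111[_]___01   (q1,_)→(q0,0,left)
state=q0 head=-2 tape=11[1]0___01
The non-blank tape span at halt is 1110___01.

1110___01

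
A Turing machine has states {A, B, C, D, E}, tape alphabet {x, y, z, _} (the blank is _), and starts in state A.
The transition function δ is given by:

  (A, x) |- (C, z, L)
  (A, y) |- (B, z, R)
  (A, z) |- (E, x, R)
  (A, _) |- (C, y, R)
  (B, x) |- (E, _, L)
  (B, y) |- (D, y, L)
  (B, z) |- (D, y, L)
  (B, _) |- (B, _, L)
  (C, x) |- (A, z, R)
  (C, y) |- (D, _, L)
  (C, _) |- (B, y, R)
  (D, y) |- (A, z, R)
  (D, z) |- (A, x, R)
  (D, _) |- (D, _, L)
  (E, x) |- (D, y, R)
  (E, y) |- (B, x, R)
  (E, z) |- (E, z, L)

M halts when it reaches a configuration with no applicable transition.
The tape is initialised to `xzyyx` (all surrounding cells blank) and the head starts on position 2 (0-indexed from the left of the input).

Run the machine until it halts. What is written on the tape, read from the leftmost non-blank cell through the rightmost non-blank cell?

xzyxxy

A | xz[y]yx__   read y → write z, move R, go to B
B | xzz[y]x__   read y → write y, move L, go to D
D | xz[z]yx__   read z → write x, move R, go to A
A | xzx[y]x__   read y → write z, move R, go to B
B | xzxz[x]__   read x → write _, move L, go to E
E | xzx[z]___   read z → write z, move L, go to E
E | xz[x]z___   read x → write y, move R, go to D
D | xzy[z]___   read z → write x, move R, go to A
A | xzyx[_]__   read _ → write y, move R, go to C
C | xzyxy[_]_   read _ → write y, move R, go to B
B | xzyxyy[_]   read _ → write _, move L, go to B
B | xzyxy[y]_   read y → write y, move L, go to D
D | xzyx[y]y_   read y → write z, move R, go to A
A | xzyxz[y]_   read y → write z, move R, go to B
B | xzyxzz[_]   read _ → write _, move L, go to B
B | xzyxz[z]_   read z → write y, move L, go to D
D | xzyx[z]y_   read z → write x, move R, go to A
A | xzyxx[y]_   read y → write z, move R, go to B
B | xzyxxz[_]   read _ → write _, move L, go to B
B | xzyxx[z]_   read z → write y, move L, go to D
D | xzyx[x]y_
The non-blank tape span at halt is xzyxxy.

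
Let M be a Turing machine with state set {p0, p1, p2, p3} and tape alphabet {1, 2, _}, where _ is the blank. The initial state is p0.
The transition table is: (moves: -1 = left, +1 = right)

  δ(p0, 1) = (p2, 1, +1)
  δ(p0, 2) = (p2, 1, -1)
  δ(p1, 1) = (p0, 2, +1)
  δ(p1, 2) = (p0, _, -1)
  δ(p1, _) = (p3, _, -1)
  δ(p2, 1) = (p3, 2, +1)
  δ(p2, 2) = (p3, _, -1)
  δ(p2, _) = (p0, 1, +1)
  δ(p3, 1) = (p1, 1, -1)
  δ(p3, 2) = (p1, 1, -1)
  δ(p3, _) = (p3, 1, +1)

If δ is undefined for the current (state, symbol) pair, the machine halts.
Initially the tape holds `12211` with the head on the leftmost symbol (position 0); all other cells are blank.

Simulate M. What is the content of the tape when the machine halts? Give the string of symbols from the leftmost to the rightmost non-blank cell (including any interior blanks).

p0 | __[1]2211__   read 1 → write 1, move +1, go to p2
p2 | __1[2]211__   read 2 → write _, move -1, go to p3
p3 | __[1]_211__   read 1 → write 1, move -1, go to p1
p1 | _[_]1_211__   read _ → write _, move -1, go to p3
p3 | [_]_1_211__   read _ → write 1, move +1, go to p3
p3 | 1[_]1_211__   read _ → write 1, move +1, go to p3
p3 | 11[1]_211__   read 1 → write 1, move -1, go to p1
p1 | 1[1]1_211__   read 1 → write 2, move +1, go to p0
p0 | 12[1]_211__   read 1 → write 1, move +1, go to p2
p2 | 121[_]211__   read _ → write 1, move +1, go to p0
p0 | 1211[2]11__   read 2 → write 1, move -1, go to p2
p2 | 121[1]111__   read 1 → write 2, move +1, go to p3
p3 | 1212[1]11__   read 1 → write 1, move -1, go to p1
p1 | 121[2]111__   read 2 → write _, move -1, go to p0
p0 | 12[1]_111__   read 1 → write 1, move +1, go to p2
p2 | 121[_]111__   read _ → write 1, move +1, go to p0
p0 | 1211[1]11__   read 1 → write 1, move +1, go to p2
p2 | 12111[1]1__   read 1 → write 2, move +1, go to p3
p3 | 121112[1]__   read 1 → write 1, move -1, go to p1
p1 | 12111[2]1__   read 2 → write _, move -1, go to p0
p0 | 1211[1]_1__   read 1 → write 1, move +1, go to p2
p2 | 12111[_]1__   read _ → write 1, move +1, go to p0
p0 | 121111[1]__   read 1 → write 1, move +1, go to p2
p2 | 1211111[_]_   read _ → write 1, move +1, go to p0
p0 | 12111111[_]
The non-blank tape span at halt is 12111111.

12111111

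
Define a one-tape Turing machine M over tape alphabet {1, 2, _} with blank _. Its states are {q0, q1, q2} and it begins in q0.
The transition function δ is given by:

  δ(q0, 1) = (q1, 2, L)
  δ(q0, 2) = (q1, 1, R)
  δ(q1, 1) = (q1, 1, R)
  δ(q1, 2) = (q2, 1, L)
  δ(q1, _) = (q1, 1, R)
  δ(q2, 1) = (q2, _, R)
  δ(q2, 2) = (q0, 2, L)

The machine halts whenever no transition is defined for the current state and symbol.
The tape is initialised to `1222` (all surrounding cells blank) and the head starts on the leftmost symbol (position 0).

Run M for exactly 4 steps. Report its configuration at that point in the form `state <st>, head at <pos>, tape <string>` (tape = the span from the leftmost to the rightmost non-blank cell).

state=q0 head=0 tape=_[1]222   (q0,1)→(q1,2,L)
state=q1 head=-1 tape=[_]2222   (q1,_)→(q1,1,R)
state=q1 head=0 tape=1[2]222   (q1,2)→(q2,1,L)
state=q2 head=-1 tape=[1]1222   (q2,1)→(q2,_,R)
state=q2 head=0 tape=_[1]222
After 4 steps: state q2, head at 0, tape 1222.

state q2, head at 0, tape 1222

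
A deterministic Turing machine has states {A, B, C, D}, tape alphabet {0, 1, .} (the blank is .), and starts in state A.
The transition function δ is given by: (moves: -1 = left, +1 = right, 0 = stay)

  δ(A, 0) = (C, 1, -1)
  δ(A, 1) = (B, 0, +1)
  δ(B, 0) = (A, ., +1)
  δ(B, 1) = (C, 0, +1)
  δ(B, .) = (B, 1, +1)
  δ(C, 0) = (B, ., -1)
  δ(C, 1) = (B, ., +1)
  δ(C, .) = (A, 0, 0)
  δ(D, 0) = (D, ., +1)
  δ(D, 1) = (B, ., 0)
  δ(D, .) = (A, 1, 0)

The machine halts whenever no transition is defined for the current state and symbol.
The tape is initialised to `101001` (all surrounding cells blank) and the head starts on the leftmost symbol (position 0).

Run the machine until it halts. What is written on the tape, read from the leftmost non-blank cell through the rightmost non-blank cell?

011..111

state=A head=0 tape=[1]01001..   (A,1)→(B,0,+1)
state=B head=1 tape=0[0]1001..   (B,0)→(A,.,+1)
state=A head=2 tape=0.[1]001..   (A,1)→(B,0,+1)
state=B head=3 tape=0.0[0]01..   (B,0)→(A,.,+1)
state=A head=4 tape=0.0.[0]1..   (A,0)→(C,1,-1)
state=C head=3 tape=0.0[.]11..   (C,.)→(A,0,0)
state=A head=3 tape=0.0[0]11..   (A,0)→(C,1,-1)
state=C head=2 tape=0.[0]111..   (C,0)→(B,.,-1)
state=B head=1 tape=0[.].111..   (B,.)→(B,1,+1)
state=B head=2 tape=01[.]111..   (B,.)→(B,1,+1)
state=B head=3 tape=011[1]11..   (B,1)→(C,0,+1)
state=C head=4 tape=0110[1]1..   (C,1)→(B,.,+1)
state=B head=5 tape=0110.[1]..   (B,1)→(C,0,+1)
state=C head=6 tape=0110.0[.].   (C,.)→(A,0,0)
state=A head=6 tape=0110.0[0].   (A,0)→(C,1,-1)
state=C head=5 tape=0110.[0]1.   (C,0)→(B,.,-1)
state=B head=4 tape=0110[.].1.   (B,.)→(B,1,+1)
state=B head=5 tape=01101[.]1.   (B,.)→(B,1,+1)
state=B head=6 tape=011011[1].   (B,1)→(C,0,+1)
state=C head=7 tape=0110110[.]   (C,.)→(A,0,0)
state=A head=7 tape=0110110[0]   (A,0)→(C,1,-1)
state=C head=6 tape=011011[0]1   (C,0)→(B,.,-1)
state=B head=5 tape=01101[1].1   (B,1)→(C,0,+1)
state=C head=6 tape=011010[.]1   (C,.)→(A,0,0)
state=A head=6 tape=011010[0]1   (A,0)→(C,1,-1)
state=C head=5 tape=01101[0]11   (C,0)→(B,.,-1)
state=B head=4 tape=0110[1].11   (B,1)→(C,0,+1)
state=C head=5 tape=01100[.]11   (C,.)→(A,0,0)
state=A head=5 tape=01100[0]11   (A,0)→(C,1,-1)
state=C head=4 tape=0110[0]111   (C,0)→(B,.,-1)
state=B head=3 tape=011[0].111   (B,0)→(A,.,+1)
state=A head=4 tape=011.[.]111
The non-blank tape span at halt is 011..111.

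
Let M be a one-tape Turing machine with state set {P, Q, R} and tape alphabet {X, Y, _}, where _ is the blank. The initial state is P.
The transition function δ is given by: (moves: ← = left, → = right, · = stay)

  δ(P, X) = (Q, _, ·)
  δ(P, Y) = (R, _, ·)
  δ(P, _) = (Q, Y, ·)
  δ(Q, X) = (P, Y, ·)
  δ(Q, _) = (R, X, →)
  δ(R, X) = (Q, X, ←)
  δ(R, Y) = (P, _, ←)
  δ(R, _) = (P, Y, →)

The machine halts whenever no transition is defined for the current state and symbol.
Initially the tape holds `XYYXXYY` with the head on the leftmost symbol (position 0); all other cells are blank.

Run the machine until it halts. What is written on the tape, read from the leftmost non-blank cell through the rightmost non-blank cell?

XYYYXYYY

P | [X]YYXXYY_   read X → write _, move ·, go to Q
Q | [_]YYXXYY_   read _ → write X, move →, go to R
R | X[Y]YXXYY_   read Y → write _, move ←, go to P
P | [X]_YXXYY_   read X → write _, move ·, go to Q
Q | [_]_YXXYY_   read _ → write X, move →, go to R
R | X[_]YXXYY_   read _ → write Y, move →, go to P
P | XY[Y]XXYY_   read Y → write _, move ·, go to R
R | XY[_]XXYY_   read _ → write Y, move →, go to P
P | XYY[X]XYY_   read X → write _, move ·, go to Q
Q | XYY[_]XYY_   read _ → write X, move →, go to R
R | XYYX[X]YY_   read X → write X, move ←, go to Q
Q | XYY[X]XYY_   read X → write Y, move ·, go to P
P | XYY[Y]XYY_   read Y → write _, move ·, go to R
R | XYY[_]XYY_   read _ → write Y, move →, go to P
P | XYYY[X]YY_   read X → write _, move ·, go to Q
Q | XYYY[_]YY_   read _ → write X, move →, go to R
R | XYYYX[Y]Y_   read Y → write _, move ←, go to P
P | XYYY[X]_Y_   read X → write _, move ·, go to Q
Q | XYYY[_]_Y_   read _ → write X, move →, go to R
R | XYYYX[_]Y_   read _ → write Y, move →, go to P
P | XYYYXY[Y]_   read Y → write _, move ·, go to R
R | XYYYXY[_]_   read _ → write Y, move →, go to P
P | XYYYXYY[_]   read _ → write Y, move ·, go to Q
Q | XYYYXYY[Y]
The non-blank tape span at halt is XYYYXYYY.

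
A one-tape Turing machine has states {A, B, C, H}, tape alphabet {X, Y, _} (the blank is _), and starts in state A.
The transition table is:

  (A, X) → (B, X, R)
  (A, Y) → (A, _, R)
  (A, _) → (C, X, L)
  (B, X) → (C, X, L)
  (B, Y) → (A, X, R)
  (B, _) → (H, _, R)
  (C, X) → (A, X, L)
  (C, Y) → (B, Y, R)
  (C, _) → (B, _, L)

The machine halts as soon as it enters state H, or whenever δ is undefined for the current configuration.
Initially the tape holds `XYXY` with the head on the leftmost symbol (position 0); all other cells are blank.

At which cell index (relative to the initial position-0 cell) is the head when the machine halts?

state=A head=0 tape=___[X]YXY_   (A,X)→(B,X,R)
state=B head=1 tape=___X[Y]XY_   (B,Y)→(A,X,R)
state=A head=2 tape=___XX[X]Y_   (A,X)→(B,X,R)
state=B head=3 tape=___XXX[Y]_   (B,Y)→(A,X,R)
state=A head=4 tape=___XXXX[_]   (A,_)→(C,X,L)
state=C head=3 tape=___XXX[X]X   (C,X)→(A,X,L)
state=A head=2 tape=___XX[X]XX   (A,X)→(B,X,R)
state=B head=3 tape=___XXX[X]X   (B,X)→(C,X,L)
state=C head=2 tape=___XX[X]XX   (C,X)→(A,X,L)
state=A head=1 tape=___X[X]XXX   (A,X)→(B,X,R)
state=B head=2 tape=___XX[X]XX   (B,X)→(C,X,L)
state=C head=1 tape=___X[X]XXX   (C,X)→(A,X,L)
state=A head=0 tape=___[X]XXXX   (A,X)→(B,X,R)
state=B head=1 tape=___X[X]XXX   (B,X)→(C,X,L)
state=C head=0 tape=___[X]XXXX   (C,X)→(A,X,L)
state=A head=-1 tape=__[_]XXXXX   (A,_)→(C,X,L)
state=C head=-2 tape=_[_]XXXXXX   (C,_)→(B,_,L)
state=B head=-3 tape=[_]_XXXXXX   (B,_)→(H,_,R)
state=H head=-2 tape=_[_]XXXXXX
At halt the head is at cell -2.

-2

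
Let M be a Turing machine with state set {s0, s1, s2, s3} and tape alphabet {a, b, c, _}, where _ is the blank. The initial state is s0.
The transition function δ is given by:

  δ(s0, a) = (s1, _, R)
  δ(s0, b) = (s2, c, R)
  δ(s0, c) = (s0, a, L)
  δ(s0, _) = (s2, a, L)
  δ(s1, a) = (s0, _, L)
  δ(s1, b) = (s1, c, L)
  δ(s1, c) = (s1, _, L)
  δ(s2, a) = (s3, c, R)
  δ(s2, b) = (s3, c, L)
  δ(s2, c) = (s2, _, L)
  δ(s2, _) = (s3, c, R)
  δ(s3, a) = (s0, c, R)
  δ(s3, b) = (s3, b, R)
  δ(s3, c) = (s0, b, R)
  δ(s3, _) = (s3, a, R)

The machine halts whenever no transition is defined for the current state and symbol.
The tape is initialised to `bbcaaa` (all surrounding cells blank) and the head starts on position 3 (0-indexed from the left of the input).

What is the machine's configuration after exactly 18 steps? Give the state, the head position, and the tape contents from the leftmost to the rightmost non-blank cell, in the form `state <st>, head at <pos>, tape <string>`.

state s1, head at 3, tape bb___a

s0 | bbc[a]aa   read a → write _, move R, go to s1
s1 | bbc_[a]a   read a → write _, move L, go to s0
s0 | bbc[_]_a   read _ → write a, move L, go to s2
s2 | bb[c]a_a   read c → write _, move L, go to s2
s2 | b[b]_a_a   read b → write c, move L, go to s3
s3 | [b]c_a_a   read b → write b, move R, go to s3
s3 | b[c]_a_a   read c → write b, move R, go to s0
s0 | bb[_]a_a   read _ → write a, move L, go to s2
s2 | b[b]aa_a   read b → write c, move L, go to s3
s3 | [b]caa_a   read b → write b, move R, go to s3
s3 | b[c]aa_a   read c → write b, move R, go to s0
s0 | bb[a]a_a   read a → write _, move R, go to s1
s1 | bb_[a]_a   read a → write _, move L, go to s0
s0 | bb[_]__a   read _ → write a, move L, go to s2
s2 | b[b]a__a   read b → write c, move L, go to s3
s3 | [b]ca__a   read b → write b, move R, go to s3
s3 | b[c]a__a   read c → write b, move R, go to s0
s0 | bb[a]__a   read a → write _, move R, go to s1
s1 | bb_[_]_a
After 18 steps: state s1, head at 3, tape bb___a.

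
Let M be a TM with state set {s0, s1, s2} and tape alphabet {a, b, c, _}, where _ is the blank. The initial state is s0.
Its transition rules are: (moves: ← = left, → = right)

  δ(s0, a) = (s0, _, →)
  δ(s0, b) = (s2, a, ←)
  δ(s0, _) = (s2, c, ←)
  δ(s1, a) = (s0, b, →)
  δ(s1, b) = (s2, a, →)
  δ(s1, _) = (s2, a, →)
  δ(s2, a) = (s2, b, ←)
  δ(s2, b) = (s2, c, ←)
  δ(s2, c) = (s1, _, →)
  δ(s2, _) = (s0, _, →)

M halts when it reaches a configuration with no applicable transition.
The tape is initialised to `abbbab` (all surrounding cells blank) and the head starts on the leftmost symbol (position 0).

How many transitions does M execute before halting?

16

s0 | [a]bbbab_   read a → write _, move →, go to s0
s0 | _[b]bbab_   read b → write a, move ←, go to s2
s2 | [_]abbab_   read _ → write _, move →, go to s0
s0 | _[a]bbab_   read a → write _, move →, go to s0
s0 | __[b]bab_   read b → write a, move ←, go to s2
s2 | _[_]abab_   read _ → write _, move →, go to s0
s0 | __[a]bab_   read a → write _, move →, go to s0
s0 | ___[b]ab_   read b → write a, move ←, go to s2
s2 | __[_]aab_   read _ → write _, move →, go to s0
s0 | ___[a]ab_   read a → write _, move →, go to s0
s0 | ____[a]b_   read a → write _, move →, go to s0
s0 | _____[b]_   read b → write a, move ←, go to s2
s2 | ____[_]a_   read _ → write _, move →, go to s0
s0 | _____[a]_   read a → write _, move →, go to s0
s0 | ______[_]   read _ → write c, move ←, go to s2
s2 | _____[_]c   read _ → write _, move →, go to s0
s0 | ______[c]
M halts after 16 transitions.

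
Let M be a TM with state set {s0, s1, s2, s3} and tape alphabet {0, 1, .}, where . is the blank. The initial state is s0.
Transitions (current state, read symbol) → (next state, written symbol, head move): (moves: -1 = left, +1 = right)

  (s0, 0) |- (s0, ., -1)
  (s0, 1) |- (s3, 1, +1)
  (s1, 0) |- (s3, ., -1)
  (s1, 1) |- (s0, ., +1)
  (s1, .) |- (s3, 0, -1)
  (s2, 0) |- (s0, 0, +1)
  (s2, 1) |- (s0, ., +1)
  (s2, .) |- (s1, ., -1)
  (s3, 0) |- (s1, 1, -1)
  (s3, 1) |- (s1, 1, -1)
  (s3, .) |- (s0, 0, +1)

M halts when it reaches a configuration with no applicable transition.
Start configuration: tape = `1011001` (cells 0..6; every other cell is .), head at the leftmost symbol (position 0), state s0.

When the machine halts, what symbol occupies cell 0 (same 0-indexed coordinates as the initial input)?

.

s0 | [1]011001..   read 1 → write 1, move +1, go to s3
s3 | 1[0]11001..   read 0 → write 1, move -1, go to s1
s1 | [1]111001..   read 1 → write ., move +1, go to s0
s0 | .[1]11001..   read 1 → write 1, move +1, go to s3
s3 | .1[1]1001..   read 1 → write 1, move -1, go to s1
s1 | .[1]11001..   read 1 → write ., move +1, go to s0
s0 | ..[1]1001..   read 1 → write 1, move +1, go to s3
s3 | ..1[1]001..   read 1 → write 1, move -1, go to s1
s1 | ..[1]1001..   read 1 → write ., move +1, go to s0
s0 | ...[1]001..   read 1 → write 1, move +1, go to s3
s3 | ...1[0]01..   read 0 → write 1, move -1, go to s1
s1 | ...[1]101..   read 1 → write ., move +1, go to s0
s0 | ....[1]01..   read 1 → write 1, move +1, go to s3
s3 | ....1[0]1..   read 0 → write 1, move -1, go to s1
s1 | ....[1]11..   read 1 → write ., move +1, go to s0
s0 | .....[1]1..   read 1 → write 1, move +1, go to s3
s3 | .....1[1]..   read 1 → write 1, move -1, go to s1
s1 | .....[1]1..   read 1 → write ., move +1, go to s0
s0 | ......[1]..   read 1 → write 1, move +1, go to s3
s3 | ......1[.].   read . → write 0, move +1, go to s0
s0 | ......10[.]
Cell 0 holds . when M halts.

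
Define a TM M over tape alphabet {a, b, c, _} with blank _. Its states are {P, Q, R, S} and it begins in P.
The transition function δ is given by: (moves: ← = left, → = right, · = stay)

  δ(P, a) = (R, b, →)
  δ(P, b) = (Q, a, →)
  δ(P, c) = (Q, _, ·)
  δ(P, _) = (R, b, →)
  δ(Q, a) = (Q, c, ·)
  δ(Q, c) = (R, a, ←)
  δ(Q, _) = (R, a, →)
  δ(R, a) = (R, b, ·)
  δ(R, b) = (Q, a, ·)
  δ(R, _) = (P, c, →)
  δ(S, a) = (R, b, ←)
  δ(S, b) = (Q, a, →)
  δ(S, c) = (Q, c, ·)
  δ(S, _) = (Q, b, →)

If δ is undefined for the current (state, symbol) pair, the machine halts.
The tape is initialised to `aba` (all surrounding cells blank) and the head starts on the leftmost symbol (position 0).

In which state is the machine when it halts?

R

state=P head=0 tape=_[a]ba   (P,a)→(R,b,→)
state=R head=1 tape=_b[b]a   (R,b)→(Q,a,·)
state=Q head=1 tape=_b[a]a   (Q,a)→(Q,c,·)
state=Q head=1 tape=_b[c]a   (Q,c)→(R,a,←)
state=R head=0 tape=_[b]aa   (R,b)→(Q,a,·)
state=Q head=0 tape=_[a]aa   (Q,a)→(Q,c,·)
state=Q head=0 tape=_[c]aa   (Q,c)→(R,a,←)
state=R head=-1 tape=[_]aaa   (R,_)→(P,c,→)
state=P head=0 tape=c[a]aa   (P,a)→(R,b,→)
state=R head=1 tape=cb[a]a   (R,a)→(R,b,·)
state=R head=1 tape=cb[b]a   (R,b)→(Q,a,·)
state=Q head=1 tape=cb[a]a   (Q,a)→(Q,c,·)
state=Q head=1 tape=cb[c]a   (Q,c)→(R,a,←)
state=R head=0 tape=c[b]aa   (R,b)→(Q,a,·)
state=Q head=0 tape=c[a]aa   (Q,a)→(Q,c,·)
state=Q head=0 tape=c[c]aa   (Q,c)→(R,a,←)
state=R head=-1 tape=[c]aaa
No transition is defined for (R, c); M halts in state R.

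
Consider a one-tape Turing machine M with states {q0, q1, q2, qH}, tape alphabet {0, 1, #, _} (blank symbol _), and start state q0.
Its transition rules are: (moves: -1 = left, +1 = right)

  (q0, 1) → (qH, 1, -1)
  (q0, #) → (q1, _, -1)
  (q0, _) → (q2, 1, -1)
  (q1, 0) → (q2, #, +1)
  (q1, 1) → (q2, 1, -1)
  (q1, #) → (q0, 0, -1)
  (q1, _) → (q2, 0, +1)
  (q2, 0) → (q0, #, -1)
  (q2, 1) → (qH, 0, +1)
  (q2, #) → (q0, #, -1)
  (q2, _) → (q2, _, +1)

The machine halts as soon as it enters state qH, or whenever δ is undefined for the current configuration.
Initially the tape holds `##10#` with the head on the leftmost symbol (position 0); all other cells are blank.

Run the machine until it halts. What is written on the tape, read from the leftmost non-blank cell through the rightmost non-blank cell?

0#1#10#

q0 | ___[#]#10#   read # → write _, move -1, go to q1
q1 | __[_]_#10#   read _ → write 0, move +1, go to q2
q2 | __0[_]#10#   read _ → write _, move +1, go to q2
q2 | __0_[#]10#   read # → write #, move -1, go to q0
q0 | __0[_]#10#   read _ → write 1, move -1, go to q2
q2 | __[0]1#10#   read 0 → write #, move -1, go to q0
q0 | _[_]#1#10#   read _ → write 1, move -1, go to q2
q2 | [_]1#1#10#   read _ → write _, move +1, go to q2
q2 | _[1]#1#10#   read 1 → write 0, move +1, go to qH
qH | _0[#]1#10#
The non-blank tape span at halt is 0#1#10#.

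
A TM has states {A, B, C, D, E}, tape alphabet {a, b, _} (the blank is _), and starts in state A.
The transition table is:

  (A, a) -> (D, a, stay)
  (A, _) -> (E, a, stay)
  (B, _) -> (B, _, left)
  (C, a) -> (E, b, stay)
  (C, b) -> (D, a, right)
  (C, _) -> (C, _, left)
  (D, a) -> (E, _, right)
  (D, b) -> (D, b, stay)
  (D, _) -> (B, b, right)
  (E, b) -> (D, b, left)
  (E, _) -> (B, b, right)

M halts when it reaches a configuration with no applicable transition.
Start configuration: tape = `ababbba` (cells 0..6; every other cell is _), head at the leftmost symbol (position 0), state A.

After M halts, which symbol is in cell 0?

state=A head=0 tape=[a]babbba   (A,a)→(D,a,stay)
state=D head=0 tape=[a]babbba   (D,a)→(E,_,right)
state=E head=1 tape=_[b]abbba   (E,b)→(D,b,left)
state=D head=0 tape=[_]babbba   (D,_)→(B,b,right)
state=B head=1 tape=b[b]abbba
Cell 0 holds b when M halts.

b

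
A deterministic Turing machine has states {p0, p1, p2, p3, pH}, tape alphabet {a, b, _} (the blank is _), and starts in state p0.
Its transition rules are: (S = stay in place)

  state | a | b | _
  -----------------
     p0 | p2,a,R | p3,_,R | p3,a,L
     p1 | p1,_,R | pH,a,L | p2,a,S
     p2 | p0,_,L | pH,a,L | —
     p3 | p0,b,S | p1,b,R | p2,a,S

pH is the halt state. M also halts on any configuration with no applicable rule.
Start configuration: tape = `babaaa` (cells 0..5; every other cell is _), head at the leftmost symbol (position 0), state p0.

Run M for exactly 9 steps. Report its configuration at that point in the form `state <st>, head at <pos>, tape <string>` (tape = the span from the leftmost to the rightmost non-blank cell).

state p0, head at 5, tape b

state=p0 head=0 tape=[b]abaaa_   (p0,b)→(p3,_,R)
state=p3 head=1 tape=_[a]baaa_   (p3,a)→(p0,b,S)
state=p0 head=1 tape=_[b]baaa_   (p0,b)→(p3,_,R)
state=p3 head=2 tape=__[b]aaa_   (p3,b)→(p1,b,R)
state=p1 head=3 tape=__b[a]aa_   (p1,a)→(p1,_,R)
state=p1 head=4 tape=__b_[a]a_   (p1,a)→(p1,_,R)
state=p1 head=5 tape=__b__[a]_   (p1,a)→(p1,_,R)
state=p1 head=6 tape=__b___[_]   (p1,_)→(p2,a,S)
state=p2 head=6 tape=__b___[a]   (p2,a)→(p0,_,L)
state=p0 head=5 tape=__b__[_]_
After 9 steps: state p0, head at 5, tape b.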